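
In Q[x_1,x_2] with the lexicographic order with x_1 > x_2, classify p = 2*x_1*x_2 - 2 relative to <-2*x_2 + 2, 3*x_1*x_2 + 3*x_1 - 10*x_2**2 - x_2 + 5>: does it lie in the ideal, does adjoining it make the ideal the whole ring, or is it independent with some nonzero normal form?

2*x_1*x_2 - 2 lies in I (it reduces to 0).

First compute the reduced Gröbner basis of I by Buchberger's algorithm.
f_1 = -2*x_2 + 2, LT = x_2.
f_2 = 3*x_1*x_2 + 3*x_1 - 10*x_2**2 - x_2 + 5, LT = x_1*x_2.

S(f_1,f_2): lcm = x_1*x_2. S = -2*x_1 + 10/3*x_2**2 + 1/3*x_2 - 5/3.
  leading term x_1: no divisor's leading term divides it; move -2*x_1 to the remainder.
  leading term x_2**2: subtract (-5/3*x_2)·f_1 from 10/3*x_2**2 + 1/3*x_2 - 5/3 → 11/3*x_2 - 5/3
  leading term x_2: subtract (-11/6)·f_1 from 11/3*x_2 - 5/3 → 2
  leading term 1: no divisor's leading term divides it; move 2 to the remainder.
  remainder -2*x_1 + 2 ≠ 0; add h_3 = -2*x_1 + 2 to the basis.

The other S-polynomials (S(f_1,h_3), S(f_2,h_3)) all reduce to 0 modulo the current basis, so we have a Gröbner basis.
Inter-reduce: drop elements whose leading term is divisible by another's, tail-reduce, and make monic.
Reduced Gröbner basis: {x_1 - 1, x_2 - 1}.
Label its elements g_1 = x_1 - 1, g_2 = x_2 - 1.

Reduce p = 2*x_1*x_2 - 2 modulo G:
  leading term x_1*x_2: subtract (2*x_2)·g_1 from 2*x_1*x_2 - 2 → 2*x_2 - 2
  leading term x_2: subtract (2)·g_2 from 2*x_2 - 2 → 0
  normal form = 0.
Since the normal form is 0, p ∈ I.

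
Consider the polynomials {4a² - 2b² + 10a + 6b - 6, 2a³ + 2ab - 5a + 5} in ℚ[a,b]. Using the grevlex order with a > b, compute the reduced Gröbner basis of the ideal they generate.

f_1 = 4a² - 2b² + 10a + 6b - 6, LT = a².
f_2 = 2a³ + 2ab - 5a + 5, LT = a³.

S(f_1,f_2): lcm = a³. S = -½ab² + 5/2a² + ½ab + a - 5/2.
  reduce S modulo (f_1, f_2):
  remainder -½ab² + ½ab + 5/4b² - 21/4a - 15/4b + 5/4 ≠ 0; add g_3 = -½ab² + ½ab + 5/4b² - 21/4a - 15/4b + 5/4 to the basis.

S(f_1,g_3): lcm = a²b². S = -½b⁴ + a²b + 5ab² + 3/2b³ - 21/2a² - 15/2ab - 3/2b² + 5/2a.
  reduce S modulo (f_1, f_2, g_3):
  remainder -½b⁴ + 2b³ - 5ab + 17/4b² - 95/4a - 81/4b - 13/4 ≠ 0; add g_4 = -½b⁴ + 2b³ - 5ab + 17/4b² - 95/4a - 81/4b - 13/4 to the basis.

The other S-polynomials (S(f_2,g_3), S(f_1,g_4), S(f_2,g_4), S(g_3,g_4)) all reduce to 0 modulo the current basis, so we have a Gröbner basis.
Inter-reduce: drop elements whose leading term is divisible by another's, tail-reduce, and make monic.

G = {b⁴ - 4b³ + 10ab - 17/2b² + 95/2a + 81/2b + 13/2, ab² - ab - 5/2b² + 21/2a + 15/2b - 5/2, a² - ½b² + 5/2a + 3/2b - 3/2}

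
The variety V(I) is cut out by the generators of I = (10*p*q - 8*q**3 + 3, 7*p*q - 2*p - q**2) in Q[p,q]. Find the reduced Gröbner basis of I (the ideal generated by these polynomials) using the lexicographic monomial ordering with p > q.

G = {p - 14/5*q**3 + 1/2*q**2 + 21/20, q**4 - 13/28*q**3 - 3/8*q + 3/28}

f_1 = 10*p*q - 8*q**3 + 3, LT = p*q.
f_2 = 7*p*q - 2*p - q**2, LT = p*q.

S(f_1,f_2): lcm = p*q. S = 2/7*p - 4/5*q**3 + 1/7*q**2 + 3/10.
  leading term p: no divisor's leading term divides it; move 2/7*p to the remainder.
  leading term q**3: no divisor's leading term divides it; move -4/5*q**3 to the remainder.
  leading term q**2: no divisor's leading term divides it; move 1/7*q**2 to the remainder.
  leading term 1: no divisor's leading term divides it; move 3/10 to the remainder.
  remainder 2/7*p - 4/5*q**3 + 1/7*q**2 + 3/10 ≠ 0; add g_3 = 2/7*p - 4/5*q**3 + 1/7*q**2 + 3/10 to the basis.

S(f_1,g_3): lcm = p*q. S = 14/5*q**4 - 13/10*q**3 - 21/20*q + 3/10.
  leading term q**4: no divisor's leading term divides it; move 14/5*q**4 to the remainder.
  leading term q**3: no divisor's leading term divides it; move -13/10*q**3 to the remainder.
  leading term q: no divisor's leading term divides it; move -21/20*q to the remainder.
  leading term 1: no divisor's leading term divides it; move 3/10 to the remainder.
  remainder 14/5*q**4 - 13/10*q**3 - 21/20*q + 3/10 ≠ 0; add g_4 = 14/5*q**4 - 13/10*q**3 - 21/20*q + 3/10 to the basis.

The other S-polynomials (S(f_2,g_3), S(f_1,g_4), S(f_2,g_4), S(g_3,g_4)) all reduce to 0 modulo the current basis, so we have a Gröbner basis.
Inter-reduce: drop elements whose leading term is divisible by another's, tail-reduce, and make monic.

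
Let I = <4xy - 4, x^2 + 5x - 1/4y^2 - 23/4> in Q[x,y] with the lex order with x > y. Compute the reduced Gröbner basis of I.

G = {x - 1/4y^3 - 23/4y + 5, y^4 + 23y^2 - 20y - 4}

Buchberger's algorithm terminates because the ascending chain of leading-term ideals stabilizes.

f_1 = 4xy - 4, LT = xy.
f_2 = x^2 + 5x - 1/4y^2 - 23/4, LT = x^2.

S(f_1,f_2): lcm = x^2y. S = -5xy - x + 1/4y^3 + 23/4y.
  reduce S modulo (f_1, f_2):
  remainder -x + 1/4y^3 + 23/4y - 5 ≠ 0; add g_3 = -x + 1/4y^3 + 23/4y - 5 to the basis.

S(f_1,g_3): lcm = xy. S = 1/4y^4 + 23/4y^2 - 5y - 1.
  reduce S modulo (f_1, f_2, g_3):
  remainder 1/4y^4 + 23/4y^2 - 5y - 1 ≠ 0; add g_4 = 1/4y^4 + 23/4y^2 - 5y - 1 to the basis.

The other S-polynomials (S(f_2,g_3), S(f_1,g_4), S(f_2,g_4), S(g_3,g_4)) all reduce to 0 modulo the current basis, so we have a Gröbner basis.
Inter-reduce: drop elements whose leading term is divisible by another's, tail-reduce, and make monic.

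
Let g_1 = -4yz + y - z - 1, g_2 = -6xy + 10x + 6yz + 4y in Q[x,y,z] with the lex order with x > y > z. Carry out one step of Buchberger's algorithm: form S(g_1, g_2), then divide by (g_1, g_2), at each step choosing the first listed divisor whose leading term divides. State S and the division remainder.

S(g_1, g_2) = -\tfrac{1}{4}xy + \tfrac{23}{12}xz + \tfrac{1}{4}x + yz^{2} + \tfrac{2}{3}yz; remainder on division = \tfrac{23}{12}xz - \tfrac{1}{6}x - \tfrac{1}{4}z^{2} - \tfrac{5}{12}z - \tfrac{1}{6}.

lcm(LM(g_1), LM(g_2)) = xyz.
S = (lcm/LT(g_1))·g_1 − (lcm/LT(g_2))·g_2 = -\tfrac{1}{4}xy + \tfrac{23}{12}xz + \tfrac{1}{4}x + yz^{2} + \tfrac{2}{3}yz.
Reduce S modulo (g_1, g_2) in that order:
  leading term xy: subtract (\tfrac{1}{24})·g_2 from -\tfrac{1}{4}xy + \tfrac{23}{12}xz + \tfrac{1}{4}x + yz^{2} + \tfrac{2}{3}yz → \tfrac{23}{12}xz - \tfrac{1}{6}x + yz^{2} + \tfrac{5}{12}yz - \tfrac{1}{6}y
  leading term xz: no divisor's leading term divides it; move \tfrac{23}{12}xz to the remainder.
  leading term x: no divisor's leading term divides it; move -\tfrac{1}{6}x to the remainder.
  leading term yz^{2}: subtract (-\tfrac{1}{4}z)·g_1 from yz^{2} + \tfrac{5}{12}yz - \tfrac{1}{6}y → \tfrac{2}{3}yz - \tfrac{1}{6}y - \tfrac{1}{4}z^{2} - \tfrac{1}{4}z
  leading term yz: subtract (-\tfrac{1}{6})·g_1 from \tfrac{2}{3}yz - \tfrac{1}{6}y - \tfrac{1}{4}z^{2} - \tfrac{1}{4}z → -\tfrac{1}{4}z^{2} - \tfrac{5}{12}z - \tfrac{1}{6}
  leading term z^{2}: no divisor's leading term divides it; move -\tfrac{1}{4}z^{2} to the remainder.
  leading term z: no divisor's leading term divides it; move -\tfrac{5}{12}z to the remainder.
  leading term 1: no divisor's leading term divides it; move -\tfrac{1}{6} to the remainder.
The remainder \tfrac{23}{12}xz - \tfrac{1}{6}x - \tfrac{1}{4}z^{2} - \tfrac{5}{12}z - \tfrac{1}{6} is nonzero, so it would be added as the next basis element.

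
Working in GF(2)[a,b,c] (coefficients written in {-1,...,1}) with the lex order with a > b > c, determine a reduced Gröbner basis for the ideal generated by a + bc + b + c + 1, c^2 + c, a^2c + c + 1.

f_1 = a + bc + b + c + 1, LT = a.
f_2 = c^2 + c, LT = c^2.
f_3 = a^2c + c + 1, LT = a^2c.

S(f_1,f_2): leading monomials are coprime, so the S-polynomial reduces to 0 (Buchberger's first criterion).
S(f_1,f_3): lcm = a^2c. S = abc^2 + abc + ac^2 + ac + c + 1.
  leading term abc^2: subtract (bc^2)·f_1 from abc^2 + abc + ac^2 + ac + c + 1 → abc + ac^2 + ac + b^2c^3 + b^2c^2 + bc^3 + bc^2 + c + 1
  leading term abc: subtract (bc)·f_1 from abc + ac^2 + ac + b^2c^3 + b^2c^2 + bc^3 + bc^2 + c + 1 → ac^2 + ac + b^2c^3 + b^2c + bc^3 + bc + c + 1
  leading term ac^2: subtract (c^2)·f_1 from ac^2 + ac + b^2c^3 + b^2c + bc^3 + bc + c + 1 → ac + b^2c^3 + b^2c + bc^2 + bc + c^3 + c^2 + c + 1
  leading term ac: subtract (c)·f_1 from ac + b^2c^3 + b^2c + bc^2 + bc + c^3 + c^2 + c + 1 → b^2c^3 + b^2c + c^3 + 1
  leading term b^2c^3: subtract (b^2c)·f_2 from b^2c^3 + b^2c + c^3 + 1 → b^2c^2 + b^2c + c^3 + 1
  leading term b^2c^2: subtract (b^2)·f_2 from b^2c^2 + b^2c + c^3 + 1 → c^3 + 1
  leading term c^3: subtract (c)·f_2 from c^3 + 1 → c^2 + 1
  leading term c^2: subtract (1)·f_2 from c^2 + 1 → c + 1
  leading term c: no divisor's leading term divides it; move c to the remainder.
  leading term 1: no divisor's leading term divides it; move 1 to the remainder.
  remainder c + 1 ≠ 0; add g_4 = c + 1 to the basis.

S(f_2,f_3): lcm = a^2c^2. S = a^2c + c^2 + c.
  leading term a^2c: subtract (ac)·f_1 from a^2c + c^2 + c → abc^2 + abc + ac^2 + ac + c^2 + c
  leading term abc^2: subtract (bc^2)·f_1 from abc^2 + abc + ac^2 + ac + c^2 + c → abc + ac^2 + ac + b^2c^3 + b^2c^2 + bc^3 + bc^2 + c^2 + c
  leading term abc: subtract (bc)·f_1 from abc + ac^2 + ac + b^2c^3 + b^2c^2 + bc^3 + bc^2 + c^2 + c → ac^2 + ac + b^2c^3 + b^2c + bc^3 + bc + c^2 + c
  leading term ac^2: subtract (c^2)·f_1 from ac^2 + ac + b^2c^3 + b^2c + bc^3 + bc + c^2 + c → ac + b^2c^3 + b^2c + bc^2 + bc + c^3 + c
  leading term ac: subtract (c)·f_1 from ac + b^2c^3 + b^2c + bc^2 + bc + c^3 + c → b^2c^3 + b^2c + c^3 + c^2
  leading term b^2c^3: subtract (b^2c)·f_2 from b^2c^3 + b^2c + c^3 + c^2 → b^2c^2 + b^2c + c^3 + c^2
  leading term b^2c^2: subtract (b^2)·f_2 from b^2c^2 + b^2c + c^3 + c^2 → c^3 + c^2
  leading term c^3: subtract (c)·f_2 from c^3 + c^2 → 0
  remainder 0.

S(f_1,g_4): leading monomials are coprime, so the S-polynomial reduces to 0 (Buchberger's first criterion).
S(f_2,g_4): lcm = c^2. S = 0.
  remainder 0.

S(f_3,g_4): lcm = a^2c. S = a^2 + c + 1.
  leading term a^2: subtract (a)·f_1 from a^2 + c + 1 → abc + ab + ac + a + c + 1
  leading term abc: subtract (bc)·f_1 from abc + ab + ac + a + c + 1 → ab + ac + a + b^2c^2 + b^2c + bc^2 + bc + c + 1
  leading term ab: subtract (b)·f_1 from ab + ac + a + b^2c^2 + b^2c + bc^2 + bc + c + 1 → ac + a + b^2c^2 + b^2 + bc^2 + b + c + 1
  leading term ac: subtract (c)·f_1 from ac + a + b^2c^2 + b^2 + bc^2 + b + c + 1 → a + b^2c^2 + b^2 + bc + b + c^2 + 1
  leading term a: subtract (1)·f_1 from a + b^2c^2 + b^2 + bc + b + c^2 + 1 → b^2c^2 + b^2 + c^2 + c
  leading term b^2c^2: subtract (b^2)·f_2 from b^2c^2 + b^2 + c^2 + c → b^2c + b^2 + c^2 + c
  leading term b^2c: subtract (b^2)·g_4 from b^2c + b^2 + c^2 + c → c^2 + c
  leading term c^2: subtract (1)·f_2 from c^2 + c → 0
  remainder 0.

Every S-polynomial of the final basis reduces to 0, so we have a Gröbner basis.
Inter-reduce: drop elements whose leading term is divisible by another's, tail-reduce, and make monic.

G = {a, c + 1}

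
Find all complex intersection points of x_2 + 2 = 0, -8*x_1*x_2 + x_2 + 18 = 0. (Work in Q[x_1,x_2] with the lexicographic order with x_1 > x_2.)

{(-1, -2)}

Compute a lex Gröbner basis by Buchberger's algorithm.
f_1 = x_2 + 2, LT = x_2.
f_2 = -8*x_1*x_2 + x_2 + 18, LT = x_1*x_2.

S(f_1,f_2): lcm = x_1*x_2. S = 2*x_1 + 1/8*x_2 + 9/4.
  leading term x_1: no divisor's leading term divides it; move 2*x_1 to the remainder.
  leading term x_2: subtract (1/8)·f_1 from 1/8*x_2 + 9/4 → 2
  leading term 1: no divisor's leading term divides it; move 2 to the remainder.
  remainder 2*x_1 + 2 ≠ 0; add h_3 = 2*x_1 + 2 to the basis.

S(f_1,h_3): leading monomials are coprime, so the S-polynomial reduces to 0 (Buchberger's first criterion).
S(f_2,h_3): lcm = x_1*x_2. S = -9/8*x_2 - 9/4.
  leading term x_2: subtract (-9/8)·f_1 from -9/8*x_2 - 9/4 → 0
  remainder 0.

Every S-polynomial of the final basis reduces to 0, so we have a Gröbner basis.
Inter-reduce: drop elements whose leading term is divisible by another's, tail-reduce, and make monic.
Reduced Gröbner basis: {x_1 + 1, x_2 + 2}.

Elimination: the polynomial x_2 + 2 lies in the elimination ideal for x_2, so x_2 ∈ {-2}. For each such x_2, the remaining basis elements (now univariate) give the rest of the solution.
  x_2 = -2: the earlier basis element becomes x_1 + 1 = 0, giving x_1 = -1 — point (-1, -2).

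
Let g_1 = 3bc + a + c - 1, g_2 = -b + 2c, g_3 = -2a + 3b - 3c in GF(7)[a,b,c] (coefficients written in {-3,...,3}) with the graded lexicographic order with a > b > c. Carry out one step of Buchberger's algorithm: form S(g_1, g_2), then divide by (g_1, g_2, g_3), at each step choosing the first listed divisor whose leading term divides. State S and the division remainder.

S(g_1, g_2) = 2c^{2} - 2a - 2c + 2; remainder on division = 2c^{2} + 2c + 2.

lcm(LM(g_1), LM(g_2)) = bc.
S = (lcm/LT(g_1))·g_1 − (lcm/LT(g_2))·g_2 = 2c^{2} - 2a - 2c + 2.
Reduce S modulo (g_1, g_2, g_3) in that order:
  leading term c^{2}: no divisor's leading term divides it; move 2c^{2} to the remainder.
  leading term a: subtract (1)·g_3 from -2a - 2c + 2 → -3b + c + 2
  leading term b: subtract (3)·g_2 from -3b + c + 2 → 2c + 2
  leading term c: no divisor's leading term divides it; move 2c to the remainder.
  leading term 1: no divisor's leading term divides it; move 2 to the remainder.
The remainder 2c^{2} + 2c + 2 is nonzero, so it would be added as the next basis element.
This is the inner loop of Buchberger's algorithm — each nonzero remainder becomes a new basis element.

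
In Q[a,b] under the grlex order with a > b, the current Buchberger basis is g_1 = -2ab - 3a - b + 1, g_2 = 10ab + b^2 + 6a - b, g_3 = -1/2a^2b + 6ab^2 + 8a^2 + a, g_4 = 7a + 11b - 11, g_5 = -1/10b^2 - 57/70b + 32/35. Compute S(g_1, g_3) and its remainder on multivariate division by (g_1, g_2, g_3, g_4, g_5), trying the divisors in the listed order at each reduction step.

S(g_1, g_3) = 12ab^2 + 35/2a^2 + 1/2ab + 3/2a; remainder on division = -520/7b + 520/7.

lcm(LM(g_1), LM(g_3)) = a^2b.
S = (lcm/LT(g_1))·g_1 − (lcm/LT(g_3))·g_3 = 12ab^2 + 35/2a^2 + 1/2ab + 3/2a.
Reduce S modulo (g_1, g_2, g_3, g_4, g_5) in that order:
  leading term ab^2: subtract (-6b)·g_1 from 12ab^2 + 35/2a^2 + 1/2ab + 3/2a → 35/2a^2 - 35/2ab - 6b^2 + 3/2a + 6b
  leading term a^2: subtract (5/2a)·g_4 from 35/2a^2 - 35/2ab - 6b^2 + 3/2a + 6b → -45ab - 6b^2 + 29a + 6b
  leading term ab: subtract (45/2)·g_1 from -45ab - 6b^2 + 29a + 6b → -6b^2 + 193/2a + 57/2b - 45/2
  leading term b^2: subtract (60)·g_5 from -6b^2 + 193/2a + 57/2b - 45/2 → 193/2a + 1083/14b - 1083/14
  leading term a: subtract (193/14)·g_4 from 193/2a + 1083/14b - 1083/14 → -520/7b + 520/7
  leading term b: no divisor's leading term divides it; move -520/7b to the remainder.
  leading term 1: no divisor's leading term divides it; move 520/7 to the remainder.
The remainder -520/7b + 520/7 is nonzero, so it would be added as the next basis element.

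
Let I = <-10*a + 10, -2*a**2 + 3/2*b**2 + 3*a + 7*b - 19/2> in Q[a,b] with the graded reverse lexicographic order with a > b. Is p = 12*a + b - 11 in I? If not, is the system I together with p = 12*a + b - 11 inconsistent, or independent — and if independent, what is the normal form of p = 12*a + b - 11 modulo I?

Adjoining 12*a + b - 11 makes the ideal the whole ring: the system is inconsistent.

First compute the reduced Gröbner basis of I by Buchberger's algorithm.
f_1 = -10*a + 10, LT = a.
f_2 = -2*a**2 + 3/2*b**2 + 3*a + 7*b - 19/2, LT = a**2.

S(f_1,f_2): lcm = a**2. S = 3/4*b**2 + 1/2*a + 7/2*b - 19/4.
  leading term b**2: no divisor's leading term divides it; move 3/4*b**2 to the remainder.
  leading term a: subtract (-1/20)·f_1 from 1/2*a + 7/2*b - 19/4 → 7/2*b - 17/4
  leading term b: no divisor's leading term divides it; move 7/2*b to the remainder.
  leading term 1: no divisor's leading term divides it; move -17/4 to the remainder.
  remainder 3/4*b**2 + 7/2*b - 17/4 ≠ 0; add h_3 = 3/4*b**2 + 7/2*b - 17/4 to the basis.

The other S-polynomials (S(f_1,h_3), S(f_2,h_3)) all reduce to 0 modulo the current basis, so we have a Gröbner basis.
Inter-reduce: drop elements whose leading term is divisible by another's, tail-reduce, and make monic.
Reduced Gröbner basis: {b**2 + 14/3*b - 17/3, a - 1}.
Label its elements g_1 = b**2 + 14/3*b - 17/3, g_2 = a - 1.

Reduce p = 12*a + b - 11 modulo G:
  leading term a: subtract (12)·g_2 from 12*a + b - 11 → b + 1
  leading term b: no divisor's leading term divides it; move b to the remainder.
  leading term 1: no divisor's leading term divides it; move 1 to the remainder.
  normal form = b + 1.
The normal form is nonzero, so p ∉ I. Since p minus its normal form lies in I, I + (p) = I + (r) where r = b + 1; decide whether this ideal is the whole ring.
Run Buchberger on G together with r (pairs among the g_i already reduce to 0 since G is a Gröbner basis):
g_1 = b**2 + 14/3*b - 17/3, LT = b**2.
g_2 = a - 1, LT = a.
r = b + 1, LT = b.

S(g_1,r): lcm = b**2. S = 11/3*b - 17/3.
  leading term b: subtract (11/3)·r from 11/3*b - 17/3 → -28/3
  leading term 1: no divisor's leading term divides it; move -28/3 to the remainder.
  remainder -28/3 ≠ 0; add m_4 = -28/3 to the basis.

The other S-polynomials (S(g_1,g_2), S(g_2,r), S(g_1,m_4), S(g_2,m_4), S(r,m_4)) all reduce to 0 modulo the current basis, so we have a Gröbner basis.
Inter-reduce: drop elements whose leading term is divisible by another's, tail-reduce, and make monic.
Reduced Gröbner basis: {1}.
The reduced Gröbner basis of I + (p) is {1}: the ideal is the whole ring, so the enlarged system has no common solution — adjoining p is inconsistent.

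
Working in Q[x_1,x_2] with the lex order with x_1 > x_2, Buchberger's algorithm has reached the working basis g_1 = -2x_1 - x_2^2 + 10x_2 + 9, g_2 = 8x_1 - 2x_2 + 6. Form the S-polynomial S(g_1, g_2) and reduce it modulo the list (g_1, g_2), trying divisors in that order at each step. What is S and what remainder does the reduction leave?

S(g_1, g_2) = 1/2x_2^2 - 19/4x_2 - 21/4; remainder on division = 1/2x_2^2 - 19/4x_2 - 21/4.

lcm(LM(g_1), LM(g_2)) = x_1.
S = (lcm/LT(g_1))·g_1 − (lcm/LT(g_2))·g_2 = 1/2x_2^2 - 19/4x_2 - 21/4.
Reduce S modulo (g_1, g_2) in that order:
  leading term x_2^2: no divisor's leading term divides it; move 1/2x_2^2 to the remainder.
  leading term x_2: no divisor's leading term divides it; move -19/4x_2 to the remainder.
  leading term 1: no divisor's leading term divides it; move -21/4 to the remainder.
The remainder 1/2x_2^2 - 19/4x_2 - 21/4 is nonzero, so it would be added as the next basis element.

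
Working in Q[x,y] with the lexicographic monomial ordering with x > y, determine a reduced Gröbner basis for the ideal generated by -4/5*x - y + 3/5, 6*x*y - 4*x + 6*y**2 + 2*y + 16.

f_1 = -4/5*x - y + 3/5, LT = x.
f_2 = 6*x*y - 4*x + 6*y**2 + 2*y + 16, LT = x*y.

S(f_1,f_2): lcm = x*y. S = 2/3*x + 1/4*y**2 - 13/12*y - 8/3.
  leading term x: subtract (-5/6)·f_1 from 2/3*x + 1/4*y**2 - 13/12*y - 8/3 → 1/4*y**2 - 23/12*y - 13/6
  leading term y**2: no divisor's leading term divides it; move 1/4*y**2 to the remainder.
  leading term y: no divisor's leading term divides it; move -23/12*y to the remainder.
  leading term 1: no divisor's leading term divides it; move -13/6 to the remainder.
  remainder 1/4*y**2 - 23/12*y - 13/6 ≠ 0; add g_3 = 1/4*y**2 - 23/12*y - 13/6 to the basis.

The other S-polynomials (S(f_1,g_3), S(f_2,g_3)) all reduce to 0 modulo the current basis, so we have a Gröbner basis.
Inter-reduce: drop elements whose leading term is divisible by another's, tail-reduce, and make monic.

G = {x + 5/4*y - 3/4, y**2 - 23/3*y - 26/3}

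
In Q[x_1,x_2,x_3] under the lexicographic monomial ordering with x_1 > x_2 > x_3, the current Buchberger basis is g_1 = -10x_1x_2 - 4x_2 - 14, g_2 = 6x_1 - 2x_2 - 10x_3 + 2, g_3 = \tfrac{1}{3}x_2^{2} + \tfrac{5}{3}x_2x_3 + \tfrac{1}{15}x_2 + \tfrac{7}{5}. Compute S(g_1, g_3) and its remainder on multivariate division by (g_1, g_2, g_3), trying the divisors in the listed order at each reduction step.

S(g_1, g_3) = -5x_1x_2x_3 - \tfrac{1}{5}x_1x_2 - \tfrac{21}{5}x_1 + \tfrac{2}{5}x_2^{2} + \tfrac{7}{5}x_2; remainder on division = 0.

lcm(LM(g_1), LM(g_3)) = x_1x_2^{2}.
S = (lcm/LT(g_1))·g_1 − (lcm/LT(g_3))·g_3 = -5x_1x_2x_3 - \tfrac{1}{5}x_1x_2 - \tfrac{21}{5}x_1 + \tfrac{2}{5}x_2^{2} + \tfrac{7}{5}x_2.
Reduce S modulo (g_1, g_2, g_3) in that order:
  leading term x_1x_2x_3: subtract (\tfrac{1}{2}x_3)·g_1 from -5x_1x_2x_3 - \tfrac{1}{5}x_1x_2 - \tfrac{21}{5}x_1 + \tfrac{2}{5}x_2^{2} + \tfrac{7}{5}x_2 → -\tfrac{1}{5}x_1x_2 - \tfrac{21}{5}x_1 + \tfrac{2}{5}x_2^{2} + 2x_2x_3 + \tfrac{7}{5}x_2 + 7x_3
  leading term x_1x_2: subtract (\tfrac{1}{50})·g_1 from -\tfrac{1}{5}x_1x_2 - \tfrac{21}{5}x_1 + \tfrac{2}{5}x_2^{2} + 2x_2x_3 + \tfrac{7}{5}x_2 + 7x_3 → -\tfrac{21}{5}x_1 + \tfrac{2}{5}x_2^{2} + 2x_2x_3 + \tfrac{37}{25}x_2 + 7x_3 + \tfrac{7}{25}
  leading term x_1: subtract (-\tfrac{7}{10})·g_2 from -\tfrac{21}{5}x_1 + \tfrac{2}{5}x_2^{2} + 2x_2x_3 + \tfrac{37}{25}x_2 + 7x_3 + \tfrac{7}{25} → \tfrac{2}{5}x_2^{2} + 2x_2x_3 + \tfrac{2}{25}x_2 + \tfrac{42}{25}
  leading term x_2^{2}: subtract (\tfrac{6}{5})·g_3 from \tfrac{2}{5}x_2^{2} + 2x_2x_3 + \tfrac{2}{25}x_2 + \tfrac{42}{25} → 0
The remainder is 0, so this S-polynomial contributes no new basis element.
This is the inner loop of Buchberger's algorithm — each nonzero remainder becomes a new basis element.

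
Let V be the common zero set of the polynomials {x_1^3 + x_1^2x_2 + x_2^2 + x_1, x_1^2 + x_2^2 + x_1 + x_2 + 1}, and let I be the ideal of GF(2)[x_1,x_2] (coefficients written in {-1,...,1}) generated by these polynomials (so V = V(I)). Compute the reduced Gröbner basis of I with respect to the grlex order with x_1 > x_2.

Buchberger's algorithm terminates because the ascending chain of leading-term ideals stabilizes.

f_1 = x_1^3 + x_1^2x_2 + x_2^2 + x_1, LT = x_1^3.
f_2 = x_1^2 + x_2^2 + x_1 + x_2 + 1, LT = x_1^2.

S(f_1,f_2): lcm = x_1^3. S = x_1^2x_2 + x_1x_2^2 + x_1^2 + x_1x_2 + x_2^2.
  reduce S modulo (f_1, f_2):
  remainder x_1x_2^2 + x_2^3 + x_2^2 + x_1 + 1 ≠ 0; add g_3 = x_1x_2^2 + x_2^3 + x_2^2 + x_1 + 1 to the basis.

S(f_1,g_3): lcm = x_1^3x_2^2. S = x_1^2x_2^2 + x_2^4 + x_1^3 + x_1x_2^2 + x_1^2.
  reduce S modulo (f_1, f_2, g_3):
  remainder x_1x_2 + 1 ≠ 0; add g_4 = x_1x_2 + 1 to the basis.

S(f_1,g_4): lcm = x_1^3x_2. S = x_1^2x_2^2 + x_2^3 + x_1^2 + x_1x_2.
  reduce S modulo (f_1, f_2, g_3, g_4):
  remainder x_2^4 + x_2^3 + x_2^2 + x_2 + 1 ≠ 0; add g_5 = x_2^4 + x_2^3 + x_2^2 + x_2 + 1 to the basis.

S(f_2,g_4): lcm = x_1^2x_2. S = x_2^3 + x_1x_2 + x_2^2 + x_1 + x_2.
  reduce S modulo (f_1, f_2, g_3, g_4, g_5):
  remainder x_2^3 + x_2^2 + x_1 + x_2 + 1 ≠ 0; add g_6 = x_2^3 + x_2^2 + x_1 + x_2 + 1 to the basis.

The other S-polynomials (S(f_2,g_3), S(g_3,g_4), S(f_1,g_5), S(f_2,g_5), S(g_3,g_5), S(g_4,g_5), S(f_1,g_6), S(f_2,g_6), S(g_3,g_6), S(g_4,g_6), S(g_5,g_6)) all reduce to 0 modulo the current basis, so we have a Gröbner basis.
Inter-reduce: drop elements whose leading term is divisible by another's, tail-reduce, and make monic.

G = {x_2^3 + x_2^2 + x_1 + x_2 + 1, x_1^2 + x_2^2 + x_1 + x_2 + 1, x_1x_2 + 1}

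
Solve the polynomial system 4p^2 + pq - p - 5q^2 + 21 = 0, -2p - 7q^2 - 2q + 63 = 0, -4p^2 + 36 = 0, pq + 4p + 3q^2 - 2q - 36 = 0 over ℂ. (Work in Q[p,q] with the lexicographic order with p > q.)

Compute a lex Gröbner basis by Buchberger's algorithm.
f_1 = 4p^2 + pq - p - 5q^2 + 21, LT = p^2.
f_2 = -2p - 7q^2 - 2q + 63, LT = p.
f_3 = -4p^2 + 36, LT = p^2.
f_4 = pq + 4p + 3q^2 - 2q - 36, LT = pq.

S(f_1,f_2): lcm = p^2. S = -7/2pq^2 - 3/4pq + 125/4p - 5/4q^2 + 21/4.
  leading term pq^2: subtract (7/4q^2)·f_2 from -7/2pq^2 - 3/4pq + 125/4p - 5/4q^2 + 21/4 → -3/4pq + 125/4p + 49/4q^4 + 7/2q^3 - 223/2q^2 + 21/4
  leading term pq: subtract (3/8q)·f_2 from -3/4pq + 125/4p + 49/4q^4 + 7/2q^3 - 223/2q^2 + 21/4 → 125/4p + 49/4q^4 + 49/8q^3 - 443/4q^2 - 189/8q + 21/4
  leading term p: subtract (-125/8)·f_2 from 125/4p + 49/4q^4 + 49/8q^3 - 443/4q^2 - 189/8q + 21/4 → 49/4q^4 + 49/8q^3 - 1761/8q^2 - 439/8q + 7917/8
  leading term q^4: no divisor's leading term divides it; move 49/4q^4 to the remainder.
  leading term q^3: no divisor's leading term divides it; move 49/8q^3 to the remainder.
  leading term q^2: no divisor's leading term divides it; move -1761/8q^2 to the remainder.
  leading term q: no divisor's leading term divides it; move -439/8q to the remainder.
  leading term 1: no divisor's leading term divides it; move 7917/8 to the remainder.
  remainder 49/4q^4 + 49/8q^3 - 1761/8q^2 - 439/8q + 7917/8 ≠ 0; add h_5 = 49/4q^4 + 49/8q^3 - 1761/8q^2 - 439/8q + 7917/8 to the basis.

S(f_1,f_3): lcm = p^2. S = 1/4pq - 1/4p - 5/4q^2 + 57/4.
  leading term pq: subtract (-1/8q)·f_2 from 1/4pq - 1/4p - 5/4q^2 + 57/4 → -1/4p - 7/8q^3 - 3/2q^2 + 63/8q + 57/4
  leading term p: subtract (1/8)·f_2 from -1/4p - 7/8q^3 - 3/2q^2 + 63/8q + 57/4 → -7/8q^3 - 5/8q^2 + 65/8q + 51/8
  leading term q^3: no divisor's leading term divides it; move -7/8q^3 to the remainder.
  leading term q^2: no divisor's leading term divides it; move -5/8q^2 to the remainder.
  leading term q: no divisor's leading term divides it; move 65/8q to the remainder.
  leading term 1: no divisor's leading term divides it; move 51/8 to the remainder.
  remainder -7/8q^3 - 5/8q^2 + 65/8q + 51/8 ≠ 0; add h_6 = -7/8q^3 - 5/8q^2 + 65/8q + 51/8 to the basis.

S(f_1,f_4): lcm = p^2q. S = -4p^2 - 11/4pq^2 + 7/4pq + 36p - 5/4q^3 + 21/4q.
  leading term p^2: subtract (-1)·f_1 from -4p^2 - 11/4pq^2 + 7/4pq + 36p - 5/4q^3 + 21/4q → -11/4pq^2 + 11/4pq + 35p - 5/4q^3 - 5q^2 + 21/4q + 21
  leading term pq^2: subtract (11/8q^2)·f_2 from -11/4pq^2 + 11/4pq + 35p - 5/4q^3 - 5q^2 + 21/4q + 21 → 11/4pq + 35p + 77/8q^4 + 3/2q^3 - 733/8q^2 + 21/4q + 21
  leading term pq: subtract (-11/8q)·f_2 from 11/4pq + 35p + 77/8q^4 + 3/2q^3 - 733/8q^2 + 21/4q + 21 → 35p + 77/8q^4 - 65/8q^3 - 755/8q^2 + 735/8q + 21
  leading term p: subtract (-35/2)·f_2 from 35p + 77/8q^4 - 65/8q^3 - 755/8q^2 + 735/8q + 21 → 77/8q^4 - 65/8q^3 - 1735/8q^2 + 455/8q + 2247/2
  leading term q^4: subtract (11/14)·h_5 from 77/8q^4 - 65/8q^3 - 1735/8q^2 + 455/8q + 2247/2 → -207/16q^3 - 4919/112q^2 + 11199/112q + 5535/16
  leading term q^3: subtract (207/14)·h_6 from -207/16q^3 - 4919/112q^2 + 11199/112q + 5535/16 → -971/28q^2 - 141/7q + 7047/28
  leading term q^2: no divisor's leading term divides it; move -971/28q^2 to the remainder.
  leading term q: no divisor's leading term divides it; move -141/7q to the remainder.
  leading term 1: no divisor's leading term divides it; move 7047/28 to the remainder.
  remainder -971/28q^2 - 141/7q + 7047/28 ≠ 0; add h_7 = -971/28q^2 - 141/7q + 7047/28 to the basis.

S(f_2,f_4): lcm = pq. S = -4p + 7/2q^3 - 2q^2 - 59/2q + 36.
  leading term p: subtract (2)·f_2 from -4p + 7/2q^3 - 2q^2 - 59/2q + 36 → 7/2q^3 + 12q^2 - 51/2q - 90
  leading term q^3: subtract (-4)·h_6 from 7/2q^3 + 12q^2 - 51/2q - 90 → 19/2q^2 + 7q - 129/2
  leading term q^2: subtract (-266/971)·h_7 from 19/2q^2 + 7q - 129/2 → 1439/971q + 4317/971
  leading term q: no divisor's leading term divides it; move 1439/971q to the remainder.
  leading term 1: no divisor's leading term divides it; move 4317/971 to the remainder.
  remainder 1439/971q + 4317/971 ≠ 0; add h_8 = 1439/971q + 4317/971 to the basis.

The other S-polynomials (S(f_2,f_3), S(f_3,f_4), S(f_1,h_5), S(f_2,h_5), S(f_3,h_5), S(f_4,h_5), S(f_1,h_6), S(f_2,h_6), S(f_3,h_6), S(f_4,h_6), S(h_5,h_6), S(f_1,h_7), S(f_2,h_7), S(f_3,h_7), S(f_4,h_7), S(h_5,h_7), S(h_6,h_7), S(f_1,h_8), S(f_2,h_8), S(f_3,h_8), S(f_4,h_8), S(h_5,h_8), S(h_6,h_8), S(h_7,h_8)) all reduce to 0 modulo the current basis, so we have a Gröbner basis.
Inter-reduce: drop elements whose leading term is divisible by another's, tail-reduce, and make monic.
Reduced Gröbner basis: {p - 3, q + 3}.

From the last basis element, q + 3 = 0, so q takes values in {-3}. Each choice, substituted upward through the basis, yields the corresponding point(s) of the solution set.
  q = -3: the earlier basis element becomes p - 3 = 0, giving p = 3 — point (3, -3).
Check: every point annihilates each of the original generators.
This is the nonlinear analogue of row-reducing a linear system.

{(3, -3)}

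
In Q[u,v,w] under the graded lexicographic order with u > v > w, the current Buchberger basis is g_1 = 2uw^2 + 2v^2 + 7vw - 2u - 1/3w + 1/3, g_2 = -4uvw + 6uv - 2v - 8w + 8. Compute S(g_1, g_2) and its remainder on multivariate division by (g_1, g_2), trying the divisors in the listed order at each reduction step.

S(g_1, g_2) = 3/2uvw + v^3 + 7/2v^2w - uv - 2/3vw - 2w^2 + 1/6v + 2w; remainder on division = v^3 + 7/2v^2w + 5/4uv - 2/3vw - 2w^2 - 7/12v - w + 3.

lcm(LM(g_1), LM(g_2)) = uvw^2.
S = (lcm/LT(g_1))·g_1 − (lcm/LT(g_2))·g_2 = 3/2uvw + v^3 + 7/2v^2w - uv - 2/3vw - 2w^2 + 1/6v + 2w.
Reduce S modulo (g_1, g_2) in that order:
  leading term uvw: subtract (-3/8)·g_2 from 3/2uvw + v^3 + 7/2v^2w - uv - 2/3vw - 2w^2 + 1/6v + 2w → v^3 + 7/2v^2w + 5/4uv - 2/3vw - 2w^2 - 7/12v - w + 3
  leading term v^3: no divisor's leading term divides it; move v^3 to the remainder.
  leading term v^2w: no divisor's leading term divides it; move 7/2v^2w to the remainder.
  leading term uv: no divisor's leading term divides it; move 5/4uv to the remainder.
  leading term vw: no divisor's leading term divides it; move -2/3vw to the remainder.
  leading term w^2: no divisor's leading term divides it; move -2w^2 to the remainder.
  leading term v: no divisor's leading term divides it; move -7/12v to the remainder.
  leading term w: no divisor's leading term divides it; move -w to the remainder.
  leading term 1: no divisor's leading term divides it; move 3 to the remainder.
The remainder v^3 + 7/2v^2w + 5/4uv - 2/3vw - 2w^2 - 7/12v - w + 3 is nonzero, so it would be added as the next basis element.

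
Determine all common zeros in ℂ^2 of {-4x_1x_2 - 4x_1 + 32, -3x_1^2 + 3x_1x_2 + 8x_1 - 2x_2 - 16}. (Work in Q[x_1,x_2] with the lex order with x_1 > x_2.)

Compute a lex Gröbner basis by Buchberger's algorithm.
f_1 = -4x_1x_2 - 4x_1 + 32, LT = x_1x_2.
f_2 = -3x_1^2 + 3x_1x_2 + 8x_1 - 2x_2 - 16, LT = x_1^2.

S(f_1,f_2): lcm = x_1^2x_2. S = x_1^2 + x_1x_2^2 + 8/3x_1x_2 - 8x_1 - 2/3x_2^2 - 16/3x_2.
  leading term x_1^2: subtract (-1/3)·f_2 from x_1^2 + x_1x_2^2 + 8/3x_1x_2 - 8x_1 - 2/3x_2^2 - 16/3x_2 → x_1x_2^2 + 11/3x_1x_2 - 16/3x_1 - 2/3x_2^2 - 6x_2 - 16/3
  leading term x_1x_2^2: subtract (-1/4x_2)·f_1 from x_1x_2^2 + 11/3x_1x_2 - 16/3x_1 - 2/3x_2^2 - 6x_2 - 16/3 → 8/3x_1x_2 - 16/3x_1 - 2/3x_2^2 + 2x_2 - 16/3
  leading term x_1x_2: subtract (-2/3)·f_1 from 8/3x_1x_2 - 16/3x_1 - 2/3x_2^2 + 2x_2 - 16/3 → -8x_1 - 2/3x_2^2 + 2x_2 + 16
  leading term x_1: no divisor's leading term divides it; move -8x_1 to the remainder.
  leading term x_2^2: no divisor's leading term divides it; move -2/3x_2^2 to the remainder.
  leading term x_2: no divisor's leading term divides it; move 2x_2 to the remainder.
  leading term 1: no divisor's leading term divides it; move 16 to the remainder.
  remainder -8x_1 - 2/3x_2^2 + 2x_2 + 16 ≠ 0; add h_3 = -8x_1 - 2/3x_2^2 + 2x_2 + 16 to the basis.

S(f_1,h_3): lcm = x_1x_2. S = x_1 - 1/12x_2^3 + 1/4x_2^2 + 2x_2 - 8.
  leading term x_1: subtract (-1/8)·h_3 from x_1 - 1/12x_2^3 + 1/4x_2^2 + 2x_2 - 8 → -1/12x_2^3 + 1/6x_2^2 + 9/4x_2 - 6
  leading term x_2^3: no divisor's leading term divides it; move -1/12x_2^3 to the remainder.
  leading term x_2^2: no divisor's leading term divides it; move 1/6x_2^2 to the remainder.
  leading term x_2: no divisor's leading term divides it; move 9/4x_2 to the remainder.
  leading term 1: no divisor's leading term divides it; move -6 to the remainder.
  remainder -1/12x_2^3 + 1/6x_2^2 + 9/4x_2 - 6 ≠ 0; add h_4 = -1/12x_2^3 + 1/6x_2^2 + 9/4x_2 - 6 to the basis.

The other S-polynomials (S(f_2,h_3), S(f_1,h_4), S(f_2,h_4), S(h_3,h_4)) all reduce to 0 modulo the current basis, so we have a Gröbner basis.
Inter-reduce: drop elements whose leading term is divisible by another's, tail-reduce, and make monic.
Reduced Gröbner basis: {x_1 + 1/12x_2^2 - 1/4x_2 - 2, x_2^3 - 2x_2^2 - 27x_2 + 72}.

Since the basis is lex-ordered, x_2^3 - 2x_2^2 - 27x_2 + 72 is univariate in x_2. Its roots are {3, -1/2 + sqrt(97)/2, -sqrt(97)/2 - 1/2}. Back-substituting each root into the other basis elements fixes the other coordinates.
  x_2 = 3: the earlier basis element becomes x_1 - 2 = 0, giving x_1 = 2 — point (2, 3).
  x_2 = -1/2 + sqrt(97)/2: the earlier basis element becomes x_1 - sqrt(97)/6 + 1/6 = 0, giving x_1 = -1/6 + sqrt(97)/6 — point (-1/6 + sqrt(97)/6, -1/2 + sqrt(97)/2).
  x_2 = -sqrt(97)/2 - 1/2: the earlier basis element becomes x_1 + 1/6 + sqrt(97)/6 = 0, giving x_1 = -sqrt(97)/6 - 1/6 — point (-sqrt(97)/6 - 1/6, -sqrt(97)/2 - 1/2).

{(2, 3), (-1/6 + sqrt(97)/6, -1/2 + sqrt(97)/2), (-sqrt(97)/6 - 1/6, -sqrt(97)/2 - 1/2)}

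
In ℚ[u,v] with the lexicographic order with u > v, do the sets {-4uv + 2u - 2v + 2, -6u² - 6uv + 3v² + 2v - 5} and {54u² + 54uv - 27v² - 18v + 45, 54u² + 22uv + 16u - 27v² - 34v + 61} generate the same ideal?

Yes, the ideals are equal.

Since reduced Gröbner bases are canonical representatives of ideals under a given ordering, it suffices to compute and compare them.
Buchberger on the first generating set:
f_1 = -4uv + 2u - 2v + 2, LT = uv.
f_2 = -6u² - 6uv + 3v² + 2v - 5, LT = u².

S(f_1,f_2): lcm = u²v. S = -½u² - uv² + ½uv - ½u + ½v³ + ⅓v² - ⅚v.
  leading term u²: subtract (1/12)·f_2 from -½u² - uv² + ½uv - ½u + ½v³ + ⅓v² - ⅚v → -uv² + uv - ½u + ½v³ + 1/12v² - v + 5/12
  leading term uv²: subtract (¼v)·f_1 from -uv² + uv - ½u + ½v³ + 1/12v² - v + 5/12 → ½uv - ½u + ½v³ + 7/12v² - 3/2v + 5/12
  leading term uv: subtract (-⅛)·f_1 from ½uv - ½u + ½v³ + 7/12v² - 3/2v + 5/12 → -¼u + ½v³ + 7/12v² - 7/4v + ⅔
  leading term u: no divisor's leading term divides it; move -¼u to the remainder.
  leading term v³: no divisor's leading term divides it; move ½v³ to the remainder.
  leading term v²: no divisor's leading term divides it; move 7/12v² to the remainder.
  leading term v: no divisor's leading term divides it; move -7/4v to the remainder.
  leading term 1: no divisor's leading term divides it; move ⅔ to the remainder.
  remainder -¼u + ½v³ + 7/12v² - 7/4v + ⅔ ≠ 0; add g_3 = -¼u + ½v³ + 7/12v² - 7/4v + ⅔ to the basis.

S(f_1,g_3): lcm = uv. S = -½u + 2v⁴ + 7/3v³ - 7v² + 19/6v - ½.
  leading term u: subtract (2)·g_3 from -½u + 2v⁴ + 7/3v³ - 7v² + 19/6v - ½ → 2v⁴ + 4/3v³ - 49/6v² + 20/3v - 11/6
  leading term v⁴: no divisor's leading term divides it; move 2v⁴ to the remainder.
  leading term v³: no divisor's leading term divides it; move 4/3v³ to the remainder.
  leading term v²: no divisor's leading term divides it; move -49/6v² to the remainder.
  leading term v: no divisor's leading term divides it; move 20/3v to the remainder.
  leading term 1: no divisor's leading term divides it; move -11/6 to the remainder.
  remainder 2v⁴ + 4/3v³ - 49/6v² + 20/3v - 11/6 ≠ 0; add g_4 = 2v⁴ + 4/3v³ - 49/6v² + 20/3v - 11/6 to the basis.

The other S-polynomials (S(f_2,g_3), S(f_1,g_4), S(f_2,g_4), S(g_3,g_4)) all reduce to 0 modulo the current basis, so we have a Gröbner basis.
Inter-reduce: drop elements whose leading term is divisible by another's, tail-reduce, and make monic.
Reduced Gröbner basis: {u - 2v³ - 7/3v² + 7v - 8/3, v⁴ + ⅔v³ - 49/12v² + 10/3v - 11/12}.

Buchberger on the second generating set:
h_1 = 54u² + 54uv - 27v² - 18v + 45, LT = u².
h_2 = 54u² + 22uv + 16u - 27v² - 34v + 61, LT = u².

S(h_1,h_2): lcm = u². S = 16/27uv - 8/27u + 8/27v - 8/27.
  leading term uv: no divisor's leading term divides it; move 16/27uv to the remainder.
  leading term u: no divisor's leading term divides it; move -8/27u to the remainder.
  leading term v: no divisor's leading term divides it; move 8/27v to the remainder.
  leading term 1: no divisor's leading term divides it; move -8/27 to the remainder.
  remainder 16/27uv - 8/27u + 8/27v - 8/27 ≠ 0; add k_3 = 16/27uv - 8/27u + 8/27v - 8/27 to the basis.

S(h_1,k_3): lcm = u²v. S = ½u² + uv² - ½uv + ½u - ½v³ - ⅓v² + ⅚v.
  leading term u²: subtract (1/108)·h_1 from ½u² + uv² - ½uv + ½u - ½v³ - ⅓v² + ⅚v → uv² - uv + ½u - ½v³ - 1/12v² + v - 5/12
  leading term uv²: subtract (27/16v)·k_3 from uv² - uv + ½u - ½v³ - 1/12v² + v - 5/12 → -½uv + ½u - ½v³ - 7/12v² + 3/2v - 5/12
  leading term uv: subtract (-27/32)·k_3 from -½uv + ½u - ½v³ - 7/12v² + 3/2v - 5/12 → ¼u - ½v³ - 7/12v² + 7/4v - ⅔
  leading term u: no divisor's leading term divides it; move ¼u to the remainder.
  leading term v³: no divisor's leading term divides it; move -½v³ to the remainder.
  leading term v²: no divisor's leading term divides it; move -7/12v² to the remainder.
  leading term v: no divisor's leading term divides it; move 7/4v to the remainder.
  leading term 1: no divisor's leading term divides it; move -⅔ to the remainder.
  remainder ¼u - ½v³ - 7/12v² + 7/4v - ⅔ ≠ 0; add k_4 = ¼u - ½v³ - 7/12v² + 7/4v - ⅔ to the basis.

S(k_3,k_4): lcm = uv. S = -½u + 2v⁴ + 7/3v³ - 7v² + 19/6v - ½.
  leading term u: subtract (-2)·k_4 from -½u + 2v⁴ + 7/3v³ - 7v² + 19/6v - ½ → 2v⁴ + 4/3v³ - 49/6v² + 20/3v - 11/6
  leading term v⁴: no divisor's leading term divides it; move 2v⁴ to the remainder.
  leading term v³: no divisor's leading term divides it; move 4/3v³ to the remainder.
  leading term v²: no divisor's leading term divides it; move -49/6v² to the remainder.
  leading term v: no divisor's leading term divides it; move 20/3v to the remainder.
  leading term 1: no divisor's leading term divides it; move -11/6 to the remainder.
  remainder 2v⁴ + 4/3v³ - 49/6v² + 20/3v - 11/6 ≠ 0; add k_5 = 2v⁴ + 4/3v³ - 49/6v² + 20/3v - 11/6 to the basis.

The other S-polynomials (S(h_2,k_3), S(h_1,k_4), S(h_2,k_4), S(h_1,k_5), S(h_2,k_5), S(k_3,k_5), S(k_4,k_5)) all reduce to 0 modulo the current basis, so we have a Gröbner basis.
Inter-reduce: drop elements whose leading term is divisible by another's, tail-reduce, and make monic.
Reduced Gröbner basis: {u - 2v³ - 7/3v² + 7v - 8/3, v⁴ + ⅔v³ - 49/12v² + 10/3v - 11/12}.

These coincide, so the ideals are equal.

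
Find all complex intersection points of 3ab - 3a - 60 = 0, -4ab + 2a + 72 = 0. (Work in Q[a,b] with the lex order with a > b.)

Compute a lex Gröbner basis by Buchberger's algorithm.
f_1 = 3ab - 3a - 60, LT = ab.
f_2 = -4ab + 2a + 72, LT = ab.

S(f_1,f_2): lcm = ab. S = -1/2a - 2.
  leading term a: no divisor's leading term divides it; move -1/2a to the remainder.
  leading term 1: no divisor's leading term divides it; move -2 to the remainder.
  remainder -1/2a - 2 ≠ 0; add h_3 = -1/2a - 2 to the basis.

S(f_1,h_3): lcm = ab. S = -a - 4b - 20.
  leading term a: subtract (2)·h_3 from -a - 4b - 20 → -4b - 16
  leading term b: no divisor's leading term divides it; move -4b to the remainder.
  leading term 1: no divisor's leading term divides it; move -16 to the remainder.
  remainder -4b - 16 ≠ 0; add h_4 = -4b - 16 to the basis.

The other S-polynomials (S(f_2,h_3), S(f_1,h_4), S(f_2,h_4), S(h_3,h_4)) all reduce to 0 modulo the current basis, so we have a Gröbner basis.
Inter-reduce: drop elements whose leading term is divisible by another's, tail-reduce, and make monic.
Reduced Gröbner basis: {a + 4, b + 4}.

Since the basis is lex-ordered, b + 4 is univariate in b. Its roots are {-4}. Back-substituting each root into the other basis elements fixes the other coordinates.
  b = -4: the earlier basis element becomes a + 4 = 0, giving a = -4 — point (-4, -4).
Each listed point satisfies every original equation (direct substitution).

{(-4, -4)}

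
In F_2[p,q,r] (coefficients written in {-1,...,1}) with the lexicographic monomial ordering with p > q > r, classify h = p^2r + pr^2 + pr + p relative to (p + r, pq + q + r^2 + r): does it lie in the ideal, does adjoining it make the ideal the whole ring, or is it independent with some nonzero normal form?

First compute the reduced Gröbner basis of I by Buchberger's algorithm.
f_1 = p + r, LT = p.
f_2 = pq + q + r^2 + r, LT = pq.

S(f_1,f_2): lcm = pq. S = qr + q + r^2 + r.
  leading term qr: no divisor's leading term divides it; move qr to the remainder.
  leading term q: no divisor's leading term divides it; move q to the remainder.
  leading term r^2: no divisor's leading term divides it; move r^2 to the remainder.
  leading term r: no divisor's leading term divides it; move r to the remainder.
  remainder qr + q + r^2 + r ≠ 0; add k_3 = qr + q + r^2 + r to the basis.

The other S-polynomials (S(f_1,k_3), S(f_2,k_3)) all reduce to 0 modulo the current basis, so we have a Gröbner basis.
Inter-reduce: drop elements whose leading term is divisible by another's, tail-reduce, and make monic.
Reduced Gröbner basis: {p + r, qr + q + r^2 + r}.
Label its elements g_1 = p + r, g_2 = qr + q + r^2 + r.

Reduce h = p^2r + pr^2 + pr + p modulo G:
  leading term p^2r: subtract (pr)·g_1 from p^2r + pr^2 + pr + p → pr + p
  leading term pr: subtract (r)·g_1 from pr + p → p + r^2
  leading term p: subtract (1)·g_1 from p + r^2 → r^2 + r
  leading term r^2: no divisor's leading term divides it; move r^2 to the remainder.
  leading term r: no divisor's leading term divides it; move r to the remainder.
  normal form = r^2 + r.
The normal form is nonzero, so h ∉ I. Since h minus its normal form lies in I, I + (h) = I + (n) where n = r^2 + r; decide whether this ideal is the whole ring.
Run Buchberger on G together with n (pairs among the g_i already reduce to 0 since G is a Gröbner basis):
g_1 = p + r, LT = p.
g_2 = qr + q + r^2 + r, LT = qr.
n = r^2 + r, LT = r^2.

The S-polynomials (S(g_1,g_2), S(g_1,n), S(g_2,n)) all reduce to 0 modulo the current basis, so we have a Gröbner basis.
Inter-reduce: drop elements whose leading term is divisible by another's, tail-reduce, and make monic.
Reduced Gröbner basis: {p + r, qr + q, r^2 + r}.
The reduced Gröbner basis of I + (h) is {p + r, qr + q, r^2 + r} ≠ {1}, a proper ideal, so the enlarged system stays consistent: h is independent of I, with normal form r^2 + r.

The remainder on division by a Gröbner basis is unique — it is the normal form.

p^2r + pr^2 + pr + p is independent of I; its normal form modulo I is r^2 + r.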